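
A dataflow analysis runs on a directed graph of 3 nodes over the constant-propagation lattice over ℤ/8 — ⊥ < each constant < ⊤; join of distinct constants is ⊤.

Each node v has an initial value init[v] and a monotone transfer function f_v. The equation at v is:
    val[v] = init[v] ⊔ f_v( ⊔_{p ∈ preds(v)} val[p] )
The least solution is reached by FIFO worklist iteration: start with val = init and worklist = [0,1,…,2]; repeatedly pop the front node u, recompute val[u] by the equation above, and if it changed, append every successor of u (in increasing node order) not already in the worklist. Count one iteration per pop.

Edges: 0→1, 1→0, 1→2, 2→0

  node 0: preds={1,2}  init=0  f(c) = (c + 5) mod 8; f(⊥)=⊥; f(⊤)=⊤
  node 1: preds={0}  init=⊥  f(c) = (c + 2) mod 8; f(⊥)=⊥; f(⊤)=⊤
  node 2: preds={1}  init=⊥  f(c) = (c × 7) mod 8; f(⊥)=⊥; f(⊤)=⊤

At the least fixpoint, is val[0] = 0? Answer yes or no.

Worklist (8 pops):
  #1 pop 0: in=⊥ → 0 (no change)
  #2 pop 1: in=0 → 2 (was ⊥); enqueue [0]
  #3 pop 2: in=2 → 6 (was ⊥); enqueue []
  #4 pop 0: in=⊤ → ⊤ (was 0); enqueue [1]
  #5 pop 1: in=⊤ → ⊤ (was 2); enqueue [0,2]
  #6 pop 0: in=⊤ → ⊤ (no change)
  #7 pop 2: in=⊤ → ⊤ (was 6); enqueue [0]
  #8 pop 0: in=⊤ → ⊤ (no change)

Fixpoint:
  val[0] = ⊤
  val[1] = ⊤
  val[2] = ⊤

no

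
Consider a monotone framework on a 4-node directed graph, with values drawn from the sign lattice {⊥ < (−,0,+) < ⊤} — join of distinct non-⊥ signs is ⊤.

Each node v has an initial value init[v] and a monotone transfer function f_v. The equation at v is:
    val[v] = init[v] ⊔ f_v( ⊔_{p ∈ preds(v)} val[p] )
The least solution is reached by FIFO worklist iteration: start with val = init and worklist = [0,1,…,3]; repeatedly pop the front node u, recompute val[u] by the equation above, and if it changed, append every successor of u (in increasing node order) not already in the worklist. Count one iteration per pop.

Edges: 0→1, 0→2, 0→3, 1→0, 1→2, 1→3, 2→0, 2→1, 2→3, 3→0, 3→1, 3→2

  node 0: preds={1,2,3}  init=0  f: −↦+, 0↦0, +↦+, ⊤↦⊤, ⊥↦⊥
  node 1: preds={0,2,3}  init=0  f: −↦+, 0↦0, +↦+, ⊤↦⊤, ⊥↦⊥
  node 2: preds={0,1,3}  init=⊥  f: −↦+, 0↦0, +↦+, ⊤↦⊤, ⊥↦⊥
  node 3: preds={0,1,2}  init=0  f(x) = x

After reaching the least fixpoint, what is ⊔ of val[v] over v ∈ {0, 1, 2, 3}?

Trace (6 dequeues):
  [1] u=0 | in 0 | out 0 | ==
  [2] u=1 | in 0 | out 0 | ==
  [3] u=2 | in 0 | out 0 | prev ⊥ | push {0,1}
  [4] u=3 | in 0 | out 0 | ==
  [5] u=0 | in 0 | out 0 | ==
  [6] u=1 | in 0 | out 0 | ==

Converged values:
  [0] 0
  [1] 0
  [2] 0
  [3] 0

0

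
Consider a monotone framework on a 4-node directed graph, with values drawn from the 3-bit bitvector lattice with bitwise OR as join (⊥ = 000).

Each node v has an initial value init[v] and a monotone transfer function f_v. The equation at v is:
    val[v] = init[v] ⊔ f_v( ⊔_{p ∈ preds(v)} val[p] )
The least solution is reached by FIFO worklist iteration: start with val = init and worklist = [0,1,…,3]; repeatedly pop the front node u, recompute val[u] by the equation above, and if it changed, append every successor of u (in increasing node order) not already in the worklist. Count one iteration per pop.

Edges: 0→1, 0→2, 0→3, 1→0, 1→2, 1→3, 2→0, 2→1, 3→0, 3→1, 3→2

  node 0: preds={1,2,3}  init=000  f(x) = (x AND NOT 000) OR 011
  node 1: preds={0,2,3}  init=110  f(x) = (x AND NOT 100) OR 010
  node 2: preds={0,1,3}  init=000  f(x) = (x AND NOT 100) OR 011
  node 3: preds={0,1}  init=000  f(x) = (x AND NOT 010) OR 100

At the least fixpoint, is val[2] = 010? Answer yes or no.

Trace (7 dequeues):
  [1] u=0 | in 110 | out 111 | prev 000 | push {}
  [2] u=1 | in 111 | out 111 | prev 110 | push {0}
  [3] u=2 | in 111 | out 011 | prev 000 | push {1}
  [4] u=3 | in 111 | out 101 | prev 000 | push {2}
  [5] u=0 | in 111 | out 111 | ==
  [6] u=1 | in 111 | out 111 | ==
  [7] u=2 | in 111 | out 011 | ==

Converged values:
  [0] 111
  [1] 111
  [2] 011
  [3] 101

no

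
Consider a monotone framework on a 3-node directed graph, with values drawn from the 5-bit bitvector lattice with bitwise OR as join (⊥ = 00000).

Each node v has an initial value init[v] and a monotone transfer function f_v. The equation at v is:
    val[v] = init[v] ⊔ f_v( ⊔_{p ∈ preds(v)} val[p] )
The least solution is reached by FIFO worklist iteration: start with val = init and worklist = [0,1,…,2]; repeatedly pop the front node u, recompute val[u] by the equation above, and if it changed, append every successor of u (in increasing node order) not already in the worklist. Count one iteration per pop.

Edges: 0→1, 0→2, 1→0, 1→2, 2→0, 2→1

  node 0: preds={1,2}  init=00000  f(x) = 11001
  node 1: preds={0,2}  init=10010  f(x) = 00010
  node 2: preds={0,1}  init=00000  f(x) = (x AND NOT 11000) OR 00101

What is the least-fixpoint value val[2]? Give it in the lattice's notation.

Trace (5 dequeues):
  [1] u=0 | in 10010 | out 11001 | prev 00000 | push {}
  [2] u=1 | in 11001 | out 10010 | ==
  [3] u=2 | in 11011 | out 00111 | prev 00000 | push {0,1}
  [4] u=0 | in 10111 | out 11001 | ==
  [5] u=1 | in 11111 | out 10010 | ==

Converged values:
  [0] 11001
  [1] 10010
  [2] 00111

00111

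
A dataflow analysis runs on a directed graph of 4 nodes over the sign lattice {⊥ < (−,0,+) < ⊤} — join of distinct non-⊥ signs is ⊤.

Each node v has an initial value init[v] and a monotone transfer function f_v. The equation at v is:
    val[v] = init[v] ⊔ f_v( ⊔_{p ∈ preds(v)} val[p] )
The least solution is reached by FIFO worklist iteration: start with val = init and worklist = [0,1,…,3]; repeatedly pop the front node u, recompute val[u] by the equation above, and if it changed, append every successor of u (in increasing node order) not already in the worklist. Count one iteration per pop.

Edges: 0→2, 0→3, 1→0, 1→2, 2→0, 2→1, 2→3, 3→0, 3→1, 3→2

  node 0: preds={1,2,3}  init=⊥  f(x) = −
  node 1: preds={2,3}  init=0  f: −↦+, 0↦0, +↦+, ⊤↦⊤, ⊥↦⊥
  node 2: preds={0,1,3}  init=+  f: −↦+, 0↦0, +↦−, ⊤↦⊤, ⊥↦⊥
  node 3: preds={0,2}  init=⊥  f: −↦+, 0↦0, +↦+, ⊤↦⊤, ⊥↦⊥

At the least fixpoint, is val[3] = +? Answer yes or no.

no

Worklist (7 pops):
  #1 pop 0: in=⊤ → − (was ⊥); enqueue []
  #2 pop 1: in=+ → ⊤ (was 0); enqueue [0]
  #3 pop 2: in=⊤ → ⊤ (was +); enqueue [1]
  #4 pop 3: in=⊤ → ⊤ (was ⊥); enqueue [2]
  #5 pop 0: in=⊤ → − (no change)
  #6 pop 1: in=⊤ → ⊤ (no change)
  #7 pop 2: in=⊤ → ⊤ (no change)

Fixpoint:
  val[0] = −
  val[1] = ⊤
  val[2] = ⊤
  val[3] = ⊤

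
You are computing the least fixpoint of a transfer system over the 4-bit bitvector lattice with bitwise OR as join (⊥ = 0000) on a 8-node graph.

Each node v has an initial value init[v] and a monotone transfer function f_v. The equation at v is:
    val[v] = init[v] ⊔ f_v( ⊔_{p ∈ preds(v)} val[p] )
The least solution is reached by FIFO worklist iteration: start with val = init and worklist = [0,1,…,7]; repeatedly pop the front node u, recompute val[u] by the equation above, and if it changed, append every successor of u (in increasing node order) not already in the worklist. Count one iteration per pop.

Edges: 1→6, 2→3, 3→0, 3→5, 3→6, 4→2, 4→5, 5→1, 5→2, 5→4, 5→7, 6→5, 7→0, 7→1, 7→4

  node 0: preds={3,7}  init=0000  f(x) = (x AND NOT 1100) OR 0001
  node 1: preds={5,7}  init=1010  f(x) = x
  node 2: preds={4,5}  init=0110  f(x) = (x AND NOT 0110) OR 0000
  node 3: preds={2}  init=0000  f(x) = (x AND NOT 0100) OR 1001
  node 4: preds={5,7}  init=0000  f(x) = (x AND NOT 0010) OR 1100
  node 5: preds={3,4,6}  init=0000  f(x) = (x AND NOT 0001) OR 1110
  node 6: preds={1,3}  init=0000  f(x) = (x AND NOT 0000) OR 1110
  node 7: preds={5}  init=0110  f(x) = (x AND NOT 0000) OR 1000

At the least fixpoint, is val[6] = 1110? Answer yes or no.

no

Trace (14 dequeues):
  [1] u=0 | in 0110 | out 0011 | prev 0000 | push {}
  [2] u=1 | in 0110 | out 1110 | prev 1010 | push {}
  [3] u=2 | in 0000 | out 0110 | ==
  [4] u=3 | in 0110 | out 1011 | prev 0000 | push {0}
  [5] u=4 | in 0110 | out 1100 | prev 0000 | push {2}
  [6] u=5 | in 1111 | out 1110 | prev 0000 | push {1,4}
  [7] u=6 | in 1111 | out 1111 | prev 0000 | push {5}
  [8] u=7 | in 1110 | out 1110 | prev 0110 | push {}
  [9] u=0 | in 1111 | out 0011 | ==
  [10] u=2 | in 1110 | out 1110 | prev 0110 | push {3}
  [11] u=1 | in 1110 | out 1110 | ==
  [12] u=4 | in 1110 | out 1100 | ==
  [13] u=5 | in 1111 | out 1110 | ==
  [14] u=3 | in 1110 | out 1011 | ==

Converged values:
  [0] 0011
  [1] 1110
  [2] 1110
  [3] 1011
  [4] 1100
  [5] 1110
  [6] 1111
  [7] 1110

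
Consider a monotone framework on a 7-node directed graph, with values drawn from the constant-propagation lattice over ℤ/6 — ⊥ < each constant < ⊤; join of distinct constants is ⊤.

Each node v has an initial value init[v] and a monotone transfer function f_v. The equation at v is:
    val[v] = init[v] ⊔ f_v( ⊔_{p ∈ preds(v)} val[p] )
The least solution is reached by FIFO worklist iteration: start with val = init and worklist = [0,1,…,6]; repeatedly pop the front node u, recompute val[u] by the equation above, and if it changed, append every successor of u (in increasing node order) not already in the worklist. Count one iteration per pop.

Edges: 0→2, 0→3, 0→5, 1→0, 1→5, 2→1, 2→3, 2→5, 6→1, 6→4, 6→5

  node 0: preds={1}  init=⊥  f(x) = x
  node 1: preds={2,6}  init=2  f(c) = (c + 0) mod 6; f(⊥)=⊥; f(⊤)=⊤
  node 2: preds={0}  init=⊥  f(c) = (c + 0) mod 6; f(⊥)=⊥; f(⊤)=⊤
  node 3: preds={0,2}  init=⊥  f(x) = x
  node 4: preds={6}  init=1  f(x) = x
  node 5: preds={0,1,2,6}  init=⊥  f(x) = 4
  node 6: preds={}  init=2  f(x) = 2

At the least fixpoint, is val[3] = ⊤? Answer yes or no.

Iteration log — 8 steps:
  step 1. node 0  ⊔preds=2  new=2  old=⊥  +wl: 
  step 2. node 1  ⊔preds=2  new=2  stable
  step 3. node 2  ⊔preds=2  new=2  old=⊥  +wl: 1
  step 4. node 3  ⊔preds=2  new=2  old=⊥  +wl: 
  step 5. node 4  ⊔preds=2  new=⊤  old=1  +wl: 
  step 6. node 5  ⊔preds=2  new=4  old=⊥  +wl: 
  step 7. node 6  ⊔preds=⊥  new=2  stable
  step 8. node 1  ⊔preds=2  new=2  stable

Least fixpoint reached:
  node 0: 2
  node 1: 2
  node 2: 2
  node 3: 2
  node 4: ⊤
  node 5: 4
  node 6: 2

no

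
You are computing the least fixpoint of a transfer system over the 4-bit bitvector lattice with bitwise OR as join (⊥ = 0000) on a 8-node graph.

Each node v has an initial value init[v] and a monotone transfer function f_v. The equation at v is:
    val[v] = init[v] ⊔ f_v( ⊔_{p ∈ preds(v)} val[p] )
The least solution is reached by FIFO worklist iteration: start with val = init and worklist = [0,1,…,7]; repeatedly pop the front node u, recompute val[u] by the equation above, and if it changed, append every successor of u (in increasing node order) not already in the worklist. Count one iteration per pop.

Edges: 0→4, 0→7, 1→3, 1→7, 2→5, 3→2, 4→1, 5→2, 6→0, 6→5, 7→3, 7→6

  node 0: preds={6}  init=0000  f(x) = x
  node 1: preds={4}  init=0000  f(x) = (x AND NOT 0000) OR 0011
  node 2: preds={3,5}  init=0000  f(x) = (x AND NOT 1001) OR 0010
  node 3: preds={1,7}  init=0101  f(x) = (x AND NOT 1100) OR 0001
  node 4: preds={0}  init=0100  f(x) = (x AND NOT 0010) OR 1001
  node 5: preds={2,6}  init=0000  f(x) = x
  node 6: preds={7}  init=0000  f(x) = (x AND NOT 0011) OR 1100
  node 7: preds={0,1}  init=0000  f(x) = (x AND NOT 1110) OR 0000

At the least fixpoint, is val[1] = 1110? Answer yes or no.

no

Iteration log — 17 steps:
  step 1. node 0  ⊔preds=0000  new=0000  stable
  step 2. node 1  ⊔preds=0100  new=0111  old=0000  +wl: 
  step 3. node 2  ⊔preds=0101  new=0110  old=0000  +wl: 
  step 4. node 3  ⊔preds=0111  new=0111  old=0101  +wl: 2
  step 5. node 4  ⊔preds=0000  new=1101  old=0100  +wl: 1
  step 6. node 5  ⊔preds=0110  new=0110  old=0000  +wl: 
  step 7. node 6  ⊔preds=0000  new=1100  old=0000  +wl: 0,5
  step 8. node 7  ⊔preds=0111  new=0001  old=0000  +wl: 3,6
  step 9. node 2  ⊔preds=0111  new=0110  stable
  step 10. node 1  ⊔preds=1101  new=1111  old=0111  +wl: 7
  step 11. node 0  ⊔preds=1100  new=1100  old=0000  +wl: 4
  step 12. node 5  ⊔preds=1110  new=1110  old=0110  +wl: 2
  step 13. node 3  ⊔preds=1111  new=0111  stable
  step 14. node 6  ⊔preds=0001  new=1100  stable
  step 15. node 7  ⊔preds=1111  new=0001  stable
  step 16. node 4  ⊔preds=1100  new=1101  stable
  step 17. node 2  ⊔preds=1111  new=0110  stable

Least fixpoint reached:
  node 0: 1100
  node 1: 1111
  node 2: 0110
  node 3: 0111
  node 4: 1101
  node 5: 1110
  node 6: 1100
  node 7: 0001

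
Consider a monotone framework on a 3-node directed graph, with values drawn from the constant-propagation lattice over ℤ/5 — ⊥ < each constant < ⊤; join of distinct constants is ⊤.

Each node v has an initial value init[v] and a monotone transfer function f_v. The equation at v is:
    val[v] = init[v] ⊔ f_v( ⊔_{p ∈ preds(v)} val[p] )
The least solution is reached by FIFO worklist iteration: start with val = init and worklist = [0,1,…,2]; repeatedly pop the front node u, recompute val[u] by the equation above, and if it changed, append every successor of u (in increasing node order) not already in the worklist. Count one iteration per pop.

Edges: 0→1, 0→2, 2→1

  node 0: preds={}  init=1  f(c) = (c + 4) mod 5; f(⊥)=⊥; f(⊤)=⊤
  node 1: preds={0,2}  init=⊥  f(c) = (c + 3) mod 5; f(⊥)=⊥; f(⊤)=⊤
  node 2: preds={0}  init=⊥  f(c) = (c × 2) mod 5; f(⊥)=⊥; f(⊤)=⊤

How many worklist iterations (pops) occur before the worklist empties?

4

Trace (4 dequeues):
  [1] u=0 | in ⊥ | out 1 | ==
  [2] u=1 | in 1 | out 4 | prev ⊥ | push {}
  [3] u=2 | in 1 | out 2 | prev ⊥ | push {1}
  [4] u=1 | in ⊤ | out ⊤ | prev 4 | push {}

Converged values:
  [0] 1
  [1] ⊤
  [2] 2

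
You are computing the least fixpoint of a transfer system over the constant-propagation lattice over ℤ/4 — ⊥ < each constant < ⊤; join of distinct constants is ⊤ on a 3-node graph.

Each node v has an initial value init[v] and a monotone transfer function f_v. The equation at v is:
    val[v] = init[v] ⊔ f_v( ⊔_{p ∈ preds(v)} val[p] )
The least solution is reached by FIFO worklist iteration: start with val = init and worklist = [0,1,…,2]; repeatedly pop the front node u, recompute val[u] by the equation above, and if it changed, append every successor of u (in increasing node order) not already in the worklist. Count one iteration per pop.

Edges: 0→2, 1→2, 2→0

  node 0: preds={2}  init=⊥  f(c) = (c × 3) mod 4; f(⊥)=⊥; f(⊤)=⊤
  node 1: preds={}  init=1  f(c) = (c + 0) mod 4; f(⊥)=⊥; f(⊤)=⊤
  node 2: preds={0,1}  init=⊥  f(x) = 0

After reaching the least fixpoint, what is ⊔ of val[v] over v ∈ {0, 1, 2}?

⊤

Worklist (5 pops):
  #1 pop 0: in=⊥ → ⊥ (no change)
  #2 pop 1: in=⊥ → 1 (no change)
  #3 pop 2: in=1 → 0 (was ⊥); enqueue [0]
  #4 pop 0: in=0 → 0 (was ⊥); enqueue [2]
  #5 pop 2: in=⊤ → 0 (no change)

Fixpoint:
  val[0] = 0
  val[1] = 1
  val[2] = 0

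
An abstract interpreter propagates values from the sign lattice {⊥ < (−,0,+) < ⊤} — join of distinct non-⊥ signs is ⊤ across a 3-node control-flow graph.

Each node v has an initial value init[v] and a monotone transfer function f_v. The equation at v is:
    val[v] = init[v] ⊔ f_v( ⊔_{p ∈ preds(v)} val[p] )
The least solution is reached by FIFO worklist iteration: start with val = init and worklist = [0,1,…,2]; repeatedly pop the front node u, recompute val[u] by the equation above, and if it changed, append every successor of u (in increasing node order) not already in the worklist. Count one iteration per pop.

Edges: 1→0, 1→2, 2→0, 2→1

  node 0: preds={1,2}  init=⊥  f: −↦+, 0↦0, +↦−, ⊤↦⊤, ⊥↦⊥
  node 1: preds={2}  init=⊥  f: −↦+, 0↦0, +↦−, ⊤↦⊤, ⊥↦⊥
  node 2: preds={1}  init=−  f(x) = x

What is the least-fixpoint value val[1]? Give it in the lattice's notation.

⊤

Iteration log — 7 steps:
  step 1. node 0  ⊔preds=−  new=+  old=⊥  +wl: 
  step 2. node 1  ⊔preds=−  new=+  old=⊥  +wl: 0
  step 3. node 2  ⊔preds=+  new=⊤  old=−  +wl: 1
  step 4. node 0  ⊔preds=⊤  new=⊤  old=+  +wl: 
  step 5. node 1  ⊔preds=⊤  new=⊤  old=+  +wl: 0,2
  step 6. node 0  ⊔preds=⊤  new=⊤  stable
  step 7. node 2  ⊔preds=⊤  new=⊤  stable

Least fixpoint reached:
  node 0: ⊤
  node 1: ⊤
  node 2: ⊤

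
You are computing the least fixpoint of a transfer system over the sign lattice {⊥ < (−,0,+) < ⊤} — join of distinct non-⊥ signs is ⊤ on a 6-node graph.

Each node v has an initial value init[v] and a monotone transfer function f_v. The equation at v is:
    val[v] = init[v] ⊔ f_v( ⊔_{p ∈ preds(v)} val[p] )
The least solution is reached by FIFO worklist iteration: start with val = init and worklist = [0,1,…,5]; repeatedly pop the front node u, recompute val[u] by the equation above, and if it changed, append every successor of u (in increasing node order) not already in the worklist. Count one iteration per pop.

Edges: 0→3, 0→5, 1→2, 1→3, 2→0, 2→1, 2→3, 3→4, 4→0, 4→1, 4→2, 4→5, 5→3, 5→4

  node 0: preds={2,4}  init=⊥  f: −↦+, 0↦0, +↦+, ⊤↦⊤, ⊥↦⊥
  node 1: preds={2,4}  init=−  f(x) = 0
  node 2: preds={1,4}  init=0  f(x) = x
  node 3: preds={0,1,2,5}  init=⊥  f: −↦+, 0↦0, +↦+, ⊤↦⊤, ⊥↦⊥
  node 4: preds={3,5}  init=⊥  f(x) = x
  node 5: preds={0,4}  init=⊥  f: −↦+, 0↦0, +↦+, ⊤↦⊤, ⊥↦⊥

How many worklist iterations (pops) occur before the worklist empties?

Trace (12 dequeues):
  [1] u=0 | in 0 | out 0 | prev ⊥ | push {}
  [2] u=1 | in 0 | out ⊤ | prev − | push {}
  [3] u=2 | in ⊤ | out ⊤ | prev 0 | push {0,1}
  [4] u=3 | in ⊤ | out ⊤ | prev ⊥ | push {}
  [5] u=4 | in ⊤ | out ⊤ | prev ⊥ | push {2}
  [6] u=5 | in ⊤ | out ⊤ | prev ⊥ | push {3,4}
  [7] u=0 | in ⊤ | out ⊤ | prev 0 | push {5}
  [8] u=1 | in ⊤ | out ⊤ | ==
  [9] u=2 | in ⊤ | out ⊤ | ==
  [10] u=3 | in ⊤ | out ⊤ | ==
  [11] u=4 | in ⊤ | out ⊤ | ==
  [12] u=5 | in ⊤ | out ⊤ | ==

Converged values:
  [0] ⊤
  [1] ⊤
  [2] ⊤
  [3] ⊤
  [4] ⊤
  [5] ⊤

12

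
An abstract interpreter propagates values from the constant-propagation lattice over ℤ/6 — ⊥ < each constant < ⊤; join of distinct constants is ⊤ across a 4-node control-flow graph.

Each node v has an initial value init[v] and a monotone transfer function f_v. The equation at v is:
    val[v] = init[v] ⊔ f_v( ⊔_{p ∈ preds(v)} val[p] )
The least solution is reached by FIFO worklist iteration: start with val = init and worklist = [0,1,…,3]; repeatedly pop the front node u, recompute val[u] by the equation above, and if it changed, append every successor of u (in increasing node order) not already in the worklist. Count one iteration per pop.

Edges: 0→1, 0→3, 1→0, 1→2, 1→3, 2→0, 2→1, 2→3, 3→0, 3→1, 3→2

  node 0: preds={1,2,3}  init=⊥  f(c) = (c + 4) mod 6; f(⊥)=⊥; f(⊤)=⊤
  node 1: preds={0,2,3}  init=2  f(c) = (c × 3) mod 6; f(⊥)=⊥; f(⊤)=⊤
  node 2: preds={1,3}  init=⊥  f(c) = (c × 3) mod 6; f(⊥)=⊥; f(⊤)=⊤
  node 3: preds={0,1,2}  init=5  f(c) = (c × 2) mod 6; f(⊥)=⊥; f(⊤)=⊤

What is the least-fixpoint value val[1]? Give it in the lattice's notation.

⊤

Iteration log — 7 steps:
  step 1. node 0  ⊔preds=⊤  new=⊤  old=⊥  +wl: 
  step 2. node 1  ⊔preds=⊤  new=⊤  old=2  +wl: 0
  step 3. node 2  ⊔preds=⊤  new=⊤  old=⊥  +wl: 1
  step 4. node 3  ⊔preds=⊤  new=⊤  old=5  +wl: 2
  step 5. node 0  ⊔preds=⊤  new=⊤  stable
  step 6. node 1  ⊔preds=⊤  new=⊤  stable
  step 7. node 2  ⊔preds=⊤  new=⊤  stable

Least fixpoint reached:
  node 0: ⊤
  node 1: ⊤
  node 2: ⊤
  node 3: ⊤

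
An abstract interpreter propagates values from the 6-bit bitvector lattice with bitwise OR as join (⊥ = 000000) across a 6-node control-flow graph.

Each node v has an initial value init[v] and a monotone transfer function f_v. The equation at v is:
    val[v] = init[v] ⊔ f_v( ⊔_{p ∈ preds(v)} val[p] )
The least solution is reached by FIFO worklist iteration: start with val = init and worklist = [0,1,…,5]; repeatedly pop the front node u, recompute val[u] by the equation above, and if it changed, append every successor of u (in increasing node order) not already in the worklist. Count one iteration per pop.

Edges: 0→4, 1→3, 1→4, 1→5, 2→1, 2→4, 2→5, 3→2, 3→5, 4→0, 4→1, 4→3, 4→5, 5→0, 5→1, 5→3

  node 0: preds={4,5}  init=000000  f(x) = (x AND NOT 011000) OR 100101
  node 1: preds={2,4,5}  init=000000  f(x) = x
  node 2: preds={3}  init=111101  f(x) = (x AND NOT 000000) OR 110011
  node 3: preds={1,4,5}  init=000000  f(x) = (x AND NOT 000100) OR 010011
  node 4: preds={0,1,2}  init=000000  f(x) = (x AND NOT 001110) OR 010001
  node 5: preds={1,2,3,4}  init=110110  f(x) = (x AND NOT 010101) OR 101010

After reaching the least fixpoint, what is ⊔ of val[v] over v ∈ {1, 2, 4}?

Trace (10 dequeues):
  [1] u=0 | in 110110 | out 100111 | prev 000000 | push {}
  [2] u=1 | in 111111 | out 111111 | prev 000000 | push {}
  [3] u=2 | in 000000 | out 111111 | prev 111101 | push {1}
  [4] u=3 | in 111111 | out 111011 | prev 000000 | push {2}
  [5] u=4 | in 111111 | out 110001 | prev 000000 | push {0,3}
  [6] u=5 | in 111111 | out 111110 | prev 110110 | push {}
  [7] u=1 | in 111111 | out 111111 | ==
  [8] u=2 | in 111011 | out 111111 | ==
  [9] u=0 | in 111111 | out 100111 | ==
  [10] u=3 | in 111111 | out 111011 | ==

Converged values:
  [0] 100111
  [1] 111111
  [2] 111111
  [3] 111011
  [4] 110001
  [5] 111110

111111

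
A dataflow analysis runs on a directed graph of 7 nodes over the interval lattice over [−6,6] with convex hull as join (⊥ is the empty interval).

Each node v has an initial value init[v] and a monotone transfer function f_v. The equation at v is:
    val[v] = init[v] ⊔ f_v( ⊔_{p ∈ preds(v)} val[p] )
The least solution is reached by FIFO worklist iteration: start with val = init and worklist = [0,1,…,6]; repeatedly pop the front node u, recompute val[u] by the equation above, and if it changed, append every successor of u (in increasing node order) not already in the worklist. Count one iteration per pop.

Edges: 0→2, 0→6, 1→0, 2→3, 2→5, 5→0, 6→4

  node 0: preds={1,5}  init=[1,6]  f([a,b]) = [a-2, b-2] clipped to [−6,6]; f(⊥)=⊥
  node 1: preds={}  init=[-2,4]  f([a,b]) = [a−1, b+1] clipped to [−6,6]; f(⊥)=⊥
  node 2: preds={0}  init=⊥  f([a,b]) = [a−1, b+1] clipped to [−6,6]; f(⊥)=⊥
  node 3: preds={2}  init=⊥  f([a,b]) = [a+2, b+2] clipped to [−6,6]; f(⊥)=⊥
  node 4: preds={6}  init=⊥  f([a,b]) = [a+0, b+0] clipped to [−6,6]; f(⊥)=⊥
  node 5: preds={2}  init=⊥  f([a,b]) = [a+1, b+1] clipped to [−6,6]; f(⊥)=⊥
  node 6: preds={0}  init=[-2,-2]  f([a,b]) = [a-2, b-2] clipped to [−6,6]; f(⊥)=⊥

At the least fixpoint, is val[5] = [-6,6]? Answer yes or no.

no

Worklist (14 pops):
  #1 pop 0: in=[-2,4] → [-4,6] (was [1,6]); enqueue []
  #2 pop 1: in=⊥ → [-2,4] (no change)
  #3 pop 2: in=[-4,6] → [-5,6] (was ⊥); enqueue []
  #4 pop 3: in=[-5,6] → [-3,6] (was ⊥); enqueue []
  #5 pop 4: in=[-2,-2] → [-2,-2] (was ⊥); enqueue []
  #6 pop 5: in=[-5,6] → [-4,6] (was ⊥); enqueue [0]
  #7 pop 6: in=[-4,6] → [-6,4] (was [-2,-2]); enqueue [4]
  #8 pop 0: in=[-4,6] → [-6,6] (was [-4,6]); enqueue [2,6]
  #9 pop 4: in=[-6,4] → [-6,4] (was [-2,-2]); enqueue []
  #10 pop 2: in=[-6,6] → [-6,6] (was [-5,6]); enqueue [3,5]
  #11 pop 6: in=[-6,6] → [-6,4] (no change)
  #12 pop 3: in=[-6,6] → [-4,6] (was [-3,6]); enqueue []
  #13 pop 5: in=[-6,6] → [-5,6] (was [-4,6]); enqueue [0]
  #14 pop 0: in=[-5,6] → [-6,6] (no change)

Fixpoint:
  val[0] = [-6,6]
  val[1] = [-2,4]
  val[2] = [-6,6]
  val[3] = [-4,6]
  val[4] = [-6,4]
  val[5] = [-5,6]
  val[6] = [-6,4]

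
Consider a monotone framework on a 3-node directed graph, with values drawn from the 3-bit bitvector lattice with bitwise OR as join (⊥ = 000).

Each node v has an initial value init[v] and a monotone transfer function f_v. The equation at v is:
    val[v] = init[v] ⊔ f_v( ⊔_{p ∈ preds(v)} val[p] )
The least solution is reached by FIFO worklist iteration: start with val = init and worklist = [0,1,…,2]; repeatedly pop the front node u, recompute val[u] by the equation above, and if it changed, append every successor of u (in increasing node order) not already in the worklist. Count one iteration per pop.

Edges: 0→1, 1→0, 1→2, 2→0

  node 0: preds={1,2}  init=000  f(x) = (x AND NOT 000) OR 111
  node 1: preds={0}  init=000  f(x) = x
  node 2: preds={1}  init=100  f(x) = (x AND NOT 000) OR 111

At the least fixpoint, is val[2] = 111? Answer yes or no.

Iteration log — 4 steps:
  step 1. node 0  ⊔preds=100  new=111  old=000  +wl: 
  step 2. node 1  ⊔preds=111  new=111  old=000  +wl: 0
  step 3. node 2  ⊔preds=111  new=111  old=100  +wl: 
  step 4. node 0  ⊔preds=111  new=111  stable

Least fixpoint reached:
  node 0: 111
  node 1: 111
  node 2: 111

yes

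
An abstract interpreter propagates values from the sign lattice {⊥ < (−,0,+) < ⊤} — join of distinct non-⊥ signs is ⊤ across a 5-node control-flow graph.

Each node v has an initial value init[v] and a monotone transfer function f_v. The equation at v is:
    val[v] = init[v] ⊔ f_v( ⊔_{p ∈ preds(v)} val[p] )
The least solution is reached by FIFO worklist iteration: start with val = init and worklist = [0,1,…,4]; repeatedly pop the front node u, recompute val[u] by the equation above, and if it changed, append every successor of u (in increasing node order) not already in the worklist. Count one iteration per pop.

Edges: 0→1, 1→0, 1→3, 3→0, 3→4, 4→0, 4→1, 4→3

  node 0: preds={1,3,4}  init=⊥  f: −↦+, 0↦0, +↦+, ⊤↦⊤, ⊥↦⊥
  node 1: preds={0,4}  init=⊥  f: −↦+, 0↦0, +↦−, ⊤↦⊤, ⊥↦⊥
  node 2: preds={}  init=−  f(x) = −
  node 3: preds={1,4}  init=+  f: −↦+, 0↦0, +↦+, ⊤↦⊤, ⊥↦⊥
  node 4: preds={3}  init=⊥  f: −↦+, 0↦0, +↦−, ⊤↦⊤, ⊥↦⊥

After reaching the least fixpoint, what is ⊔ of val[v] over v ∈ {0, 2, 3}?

Worklist (13 pops):
  #1 pop 0: in=+ → + (was ⊥); enqueue []
  #2 pop 1: in=+ → − (was ⊥); enqueue [0]
  #3 pop 2: in=⊥ → − (no change)
  #4 pop 3: in=− → + (no change)
  #5 pop 4: in=+ → − (was ⊥); enqueue [1,3]
  #6 pop 0: in=⊤ → ⊤ (was +); enqueue []
  #7 pop 1: in=⊤ → ⊤ (was −); enqueue [0]
  #8 pop 3: in=⊤ → ⊤ (was +); enqueue [4]
  #9 pop 0: in=⊤ → ⊤ (no change)
  #10 pop 4: in=⊤ → ⊤ (was −); enqueue [0,1,3]
  #11 pop 0: in=⊤ → ⊤ (no change)
  #12 pop 1: in=⊤ → ⊤ (no change)
  #13 pop 3: in=⊤ → ⊤ (no change)

Fixpoint:
  val[0] = ⊤
  val[1] = ⊤
  val[2] = −
  val[3] = ⊤
  val[4] = ⊤

⊤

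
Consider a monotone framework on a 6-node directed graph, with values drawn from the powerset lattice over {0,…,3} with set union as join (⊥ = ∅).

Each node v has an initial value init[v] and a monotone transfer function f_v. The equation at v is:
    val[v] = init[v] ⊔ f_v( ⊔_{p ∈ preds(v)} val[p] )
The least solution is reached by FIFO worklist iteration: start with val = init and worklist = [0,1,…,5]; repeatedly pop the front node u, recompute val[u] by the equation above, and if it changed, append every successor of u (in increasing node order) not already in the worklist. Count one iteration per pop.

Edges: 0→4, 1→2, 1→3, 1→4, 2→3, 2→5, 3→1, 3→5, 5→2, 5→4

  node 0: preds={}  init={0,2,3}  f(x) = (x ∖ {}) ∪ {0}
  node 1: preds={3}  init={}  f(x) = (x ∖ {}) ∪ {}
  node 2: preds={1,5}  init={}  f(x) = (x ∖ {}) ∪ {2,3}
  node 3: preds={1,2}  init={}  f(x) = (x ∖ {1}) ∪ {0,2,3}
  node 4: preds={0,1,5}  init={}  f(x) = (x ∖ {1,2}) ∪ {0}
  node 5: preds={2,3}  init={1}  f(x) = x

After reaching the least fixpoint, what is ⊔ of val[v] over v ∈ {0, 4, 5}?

Iteration log — 11 steps:
  step 1. node 0  ⊔preds={}  new={0,2,3}  stable
  step 2. node 1  ⊔preds={}  new={}  stable
  step 3. node 2  ⊔preds={1}  new={1,2,3}  old={}  +wl: 
  step 4. node 3  ⊔preds={1,2,3}  new={0,2,3}  old={}  +wl: 1
  step 5. node 4  ⊔preds={0,1,2,3}  new={0,3}  old={}  +wl: 
  step 6. node 5  ⊔preds={0,1,2,3}  new={0,1,2,3}  old={1}  +wl: 2,4
  step 7. node 1  ⊔preds={0,2,3}  new={0,2,3}  old={}  +wl: 3
  step 8. node 2  ⊔preds={0,1,2,3}  new={0,1,2,3}  old={1,2,3}  +wl: 5
  step 9. node 4  ⊔preds={0,1,2,3}  new={0,3}  stable
  step 10. node 3  ⊔preds={0,1,2,3}  new={0,2,3}  stable
  step 11. node 5  ⊔preds={0,1,2,3}  new={0,1,2,3}  stable

Least fixpoint reached:
  node 0: {0,2,3}
  node 1: {0,2,3}
  node 2: {0,1,2,3}
  node 3: {0,2,3}
  node 4: {0,3}
  node 5: {0,1,2,3}

{0,1,2,3}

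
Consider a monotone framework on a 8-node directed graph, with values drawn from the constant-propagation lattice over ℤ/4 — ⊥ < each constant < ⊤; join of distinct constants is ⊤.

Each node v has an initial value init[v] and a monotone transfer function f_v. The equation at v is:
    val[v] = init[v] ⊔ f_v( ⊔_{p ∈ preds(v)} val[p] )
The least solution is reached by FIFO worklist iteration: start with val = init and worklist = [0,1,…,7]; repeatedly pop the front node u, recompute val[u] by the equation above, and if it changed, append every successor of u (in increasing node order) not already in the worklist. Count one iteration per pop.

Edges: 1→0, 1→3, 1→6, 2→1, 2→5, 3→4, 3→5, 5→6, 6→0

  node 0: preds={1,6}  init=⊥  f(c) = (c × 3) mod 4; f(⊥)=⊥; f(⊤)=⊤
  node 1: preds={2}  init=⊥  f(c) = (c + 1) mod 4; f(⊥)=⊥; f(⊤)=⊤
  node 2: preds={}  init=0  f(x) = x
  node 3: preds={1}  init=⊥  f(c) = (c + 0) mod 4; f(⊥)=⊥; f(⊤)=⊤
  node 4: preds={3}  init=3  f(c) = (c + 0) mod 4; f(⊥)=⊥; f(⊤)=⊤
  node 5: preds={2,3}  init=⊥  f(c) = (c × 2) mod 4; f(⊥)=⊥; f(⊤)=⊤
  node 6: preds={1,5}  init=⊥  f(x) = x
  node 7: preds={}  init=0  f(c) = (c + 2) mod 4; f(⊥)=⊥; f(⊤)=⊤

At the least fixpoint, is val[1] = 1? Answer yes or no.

Iteration log — 9 steps:
  step 1. node 0  ⊔preds=⊥  new=⊥  stable
  step 2. node 1  ⊔preds=0  new=1  old=⊥  +wl: 0
  step 3. node 2  ⊔preds=⊥  new=0  stable
  step 4. node 3  ⊔preds=1  new=1  old=⊥  +wl: 
  step 5. node 4  ⊔preds=1  new=⊤  old=3  +wl: 
  step 6. node 5  ⊔preds=⊤  new=⊤  old=⊥  +wl: 
  step 7. node 6  ⊔preds=⊤  new=⊤  old=⊥  +wl: 
  step 8. node 7  ⊔preds=⊥  new=0  stable
  step 9. node 0  ⊔preds=⊤  new=⊤  old=⊥  +wl: 

Least fixpoint reached:
  node 0: ⊤
  node 1: 1
  node 2: 0
  node 3: 1
  node 4: ⊤
  node 5: ⊤
  node 6: ⊤
  node 7: 0

yes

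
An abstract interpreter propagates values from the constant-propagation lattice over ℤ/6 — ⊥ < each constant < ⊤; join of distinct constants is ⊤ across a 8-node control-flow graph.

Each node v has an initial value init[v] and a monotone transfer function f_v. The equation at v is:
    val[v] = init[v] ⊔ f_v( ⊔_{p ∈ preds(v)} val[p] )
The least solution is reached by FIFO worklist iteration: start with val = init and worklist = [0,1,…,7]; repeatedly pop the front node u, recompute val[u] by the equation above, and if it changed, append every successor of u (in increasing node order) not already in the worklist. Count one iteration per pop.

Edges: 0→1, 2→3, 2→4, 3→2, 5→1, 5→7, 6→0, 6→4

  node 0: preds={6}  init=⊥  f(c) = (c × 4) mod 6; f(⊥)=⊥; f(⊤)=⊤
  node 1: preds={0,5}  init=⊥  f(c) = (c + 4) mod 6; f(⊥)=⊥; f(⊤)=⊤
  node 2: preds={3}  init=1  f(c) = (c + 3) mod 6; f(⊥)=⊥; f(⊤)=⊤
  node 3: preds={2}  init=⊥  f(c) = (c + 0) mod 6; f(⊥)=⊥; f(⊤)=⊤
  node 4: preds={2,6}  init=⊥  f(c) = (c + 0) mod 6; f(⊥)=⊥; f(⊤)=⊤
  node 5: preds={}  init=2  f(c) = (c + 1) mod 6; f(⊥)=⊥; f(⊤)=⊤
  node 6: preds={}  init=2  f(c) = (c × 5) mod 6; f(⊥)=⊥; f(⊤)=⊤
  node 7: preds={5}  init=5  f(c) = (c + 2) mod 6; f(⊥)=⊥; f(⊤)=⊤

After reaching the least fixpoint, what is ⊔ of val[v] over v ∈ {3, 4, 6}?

⊤

Iteration log — 12 steps:
  step 1. node 0  ⊔preds=2  new=2  old=⊥  +wl: 
  step 2. node 1  ⊔preds=2  new=0  old=⊥  +wl: 
  step 3. node 2  ⊔preds=⊥  new=1  stable
  step 4. node 3  ⊔preds=1  new=1  old=⊥  +wl: 2
  step 5. node 4  ⊔preds=⊤  new=⊤  old=⊥  +wl: 
  step 6. node 5  ⊔preds=⊥  new=2  stable
  step 7. node 6  ⊔preds=⊥  new=2  stable
  step 8. node 7  ⊔preds=2  new=⊤  old=5  +wl: 
  step 9. node 2  ⊔preds=1  new=⊤  old=1  +wl: 3,4
  step 10. node 3  ⊔preds=⊤  new=⊤  old=1  +wl: 2
  step 11. node 4  ⊔preds=⊤  new=⊤  stable
  step 12. node 2  ⊔preds=⊤  new=⊤  stable

Least fixpoint reached:
  node 0: 2
  node 1: 0
  node 2: ⊤
  node 3: ⊤
  node 4: ⊤
  node 5: 2
  node 6: 2
  node 7: ⊤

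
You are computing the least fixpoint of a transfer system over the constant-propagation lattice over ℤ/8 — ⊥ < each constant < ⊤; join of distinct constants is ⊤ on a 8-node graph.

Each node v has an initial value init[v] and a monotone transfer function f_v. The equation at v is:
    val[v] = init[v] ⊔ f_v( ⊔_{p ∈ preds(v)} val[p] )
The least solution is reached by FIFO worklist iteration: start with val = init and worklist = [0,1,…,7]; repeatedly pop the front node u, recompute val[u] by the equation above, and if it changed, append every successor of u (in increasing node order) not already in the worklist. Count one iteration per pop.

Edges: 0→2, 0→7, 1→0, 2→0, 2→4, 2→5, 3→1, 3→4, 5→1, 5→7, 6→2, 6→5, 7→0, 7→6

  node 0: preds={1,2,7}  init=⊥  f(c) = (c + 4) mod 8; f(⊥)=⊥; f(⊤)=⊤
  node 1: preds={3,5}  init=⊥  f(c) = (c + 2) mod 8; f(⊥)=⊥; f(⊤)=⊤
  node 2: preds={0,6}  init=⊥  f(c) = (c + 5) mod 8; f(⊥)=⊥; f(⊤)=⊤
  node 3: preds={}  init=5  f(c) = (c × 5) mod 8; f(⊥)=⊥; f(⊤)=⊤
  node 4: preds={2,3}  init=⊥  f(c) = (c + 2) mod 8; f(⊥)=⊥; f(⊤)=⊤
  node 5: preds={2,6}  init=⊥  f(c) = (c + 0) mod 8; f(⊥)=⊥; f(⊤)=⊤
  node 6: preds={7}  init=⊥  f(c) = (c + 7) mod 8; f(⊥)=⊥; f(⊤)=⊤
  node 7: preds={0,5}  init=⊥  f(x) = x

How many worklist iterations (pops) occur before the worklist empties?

26

Trace (26 dequeues):
  [1] u=0 | in ⊥ | out ⊥ | ==
  [2] u=1 | in 5 | out 7 | prev ⊥ | push {0}
  [3] u=2 | in ⊥ | out ⊥ | ==
  [4] u=3 | in ⊥ | out 5 | ==
  [5] u=4 | in 5 | out 7 | prev ⊥ | push {}
  [6] u=5 | in ⊥ | out ⊥ | ==
  [7] u=6 | in ⊥ | out ⊥ | ==
  [8] u=7 | in ⊥ | out ⊥ | ==
  [9] u=0 | in 7 | out 3 | prev ⊥ | push {2,7}
  [10] u=2 | in 3 | out 0 | prev ⊥ | push {0,4,5}
  [11] u=7 | in 3 | out 3 | prev ⊥ | push {6}
  [12] u=0 | in ⊤ | out ⊤ | prev 3 | push {2,7}
  [13] u=4 | in ⊤ | out ⊤ | prev 7 | push {}
  [14] u=5 | in 0 | out 0 | prev ⊥ | push {1}
  [15] u=6 | in 3 | out 2 | prev ⊥ | push {5}
  [16] u=2 | in ⊤ | out ⊤ | prev 0 | push {0,4}
  [17] u=7 | in ⊤ | out ⊤ | prev 3 | push {6}
  [18] u=1 | in ⊤ | out ⊤ | prev 7 | push {}
  [19] u=5 | in ⊤ | out ⊤ | prev 0 | push {1,7}
  [20] u=0 | in ⊤ | out ⊤ | ==
  [21] u=4 | in ⊤ | out ⊤ | ==
  [22] u=6 | in ⊤ | out ⊤ | prev 2 | push {2,5}
  [23] u=1 | in ⊤ | out ⊤ | ==
  [24] u=7 | in ⊤ | out ⊤ | ==
  [25] u=2 | in ⊤ | out ⊤ | ==
  [26] u=5 | in ⊤ | out ⊤ | ==

Converged values:
  [0] ⊤
  [1] ⊤
  [2] ⊤
  [3] 5
  [4] ⊤
  [5] ⊤
  [6] ⊤
  [7] ⊤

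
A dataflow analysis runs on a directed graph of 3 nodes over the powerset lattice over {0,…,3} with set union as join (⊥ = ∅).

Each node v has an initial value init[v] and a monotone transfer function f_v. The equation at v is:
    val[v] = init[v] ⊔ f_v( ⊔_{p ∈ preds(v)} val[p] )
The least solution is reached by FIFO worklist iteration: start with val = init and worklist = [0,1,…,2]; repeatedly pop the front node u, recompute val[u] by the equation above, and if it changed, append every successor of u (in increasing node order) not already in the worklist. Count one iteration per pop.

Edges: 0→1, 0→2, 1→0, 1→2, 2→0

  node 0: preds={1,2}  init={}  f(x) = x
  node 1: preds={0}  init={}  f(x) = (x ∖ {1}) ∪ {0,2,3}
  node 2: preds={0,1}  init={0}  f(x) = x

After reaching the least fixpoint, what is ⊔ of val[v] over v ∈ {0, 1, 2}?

{0,2,3}

Worklist (6 pops):
  #1 pop 0: in={0} → {0} (was {}); enqueue []
  #2 pop 1: in={0} → {0,2,3} (was {}); enqueue [0]
  #3 pop 2: in={0,2,3} → {0,2,3} (was {0}); enqueue []
  #4 pop 0: in={0,2,3} → {0,2,3} (was {0}); enqueue [1,2]
  #5 pop 1: in={0,2,3} → {0,2,3} (no change)
  #6 pop 2: in={0,2,3} → {0,2,3} (no change)

Fixpoint:
  val[0] = {0,2,3}
  val[1] = {0,2,3}
  val[2] = {0,2,3}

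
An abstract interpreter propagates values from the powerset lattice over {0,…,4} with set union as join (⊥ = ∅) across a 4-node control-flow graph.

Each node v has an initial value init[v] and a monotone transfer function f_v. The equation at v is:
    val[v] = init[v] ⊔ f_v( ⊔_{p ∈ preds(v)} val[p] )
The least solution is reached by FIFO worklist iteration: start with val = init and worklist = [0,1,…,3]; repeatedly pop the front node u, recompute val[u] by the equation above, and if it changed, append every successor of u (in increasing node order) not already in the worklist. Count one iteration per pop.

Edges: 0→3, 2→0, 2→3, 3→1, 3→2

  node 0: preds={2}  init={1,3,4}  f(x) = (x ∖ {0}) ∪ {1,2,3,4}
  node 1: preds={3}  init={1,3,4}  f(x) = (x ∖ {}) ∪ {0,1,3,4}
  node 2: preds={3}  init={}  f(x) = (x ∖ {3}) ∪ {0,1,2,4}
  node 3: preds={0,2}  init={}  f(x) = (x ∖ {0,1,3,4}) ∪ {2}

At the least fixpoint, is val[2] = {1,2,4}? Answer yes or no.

Iteration log — 7 steps:
  step 1. node 0  ⊔preds={}  new={1,2,3,4}  old={1,3,4}  +wl: 
  step 2. node 1  ⊔preds={}  new={0,1,3,4}  old={1,3,4}  +wl: 
  step 3. node 2  ⊔preds={}  new={0,1,2,4}  old={}  +wl: 0
  step 4. node 3  ⊔preds={0,1,2,3,4}  new={2}  old={}  +wl: 1,2
  step 5. node 0  ⊔preds={0,1,2,4}  new={1,2,3,4}  stable
  step 6. node 1  ⊔preds={2}  new={0,1,2,3,4}  old={0,1,3,4}  +wl: 
  step 7. node 2  ⊔preds={2}  new={0,1,2,4}  stable

Least fixpoint reached:
  node 0: {1,2,3,4}
  node 1: {0,1,2,3,4}
  node 2: {0,1,2,4}
  node 3: {2}

no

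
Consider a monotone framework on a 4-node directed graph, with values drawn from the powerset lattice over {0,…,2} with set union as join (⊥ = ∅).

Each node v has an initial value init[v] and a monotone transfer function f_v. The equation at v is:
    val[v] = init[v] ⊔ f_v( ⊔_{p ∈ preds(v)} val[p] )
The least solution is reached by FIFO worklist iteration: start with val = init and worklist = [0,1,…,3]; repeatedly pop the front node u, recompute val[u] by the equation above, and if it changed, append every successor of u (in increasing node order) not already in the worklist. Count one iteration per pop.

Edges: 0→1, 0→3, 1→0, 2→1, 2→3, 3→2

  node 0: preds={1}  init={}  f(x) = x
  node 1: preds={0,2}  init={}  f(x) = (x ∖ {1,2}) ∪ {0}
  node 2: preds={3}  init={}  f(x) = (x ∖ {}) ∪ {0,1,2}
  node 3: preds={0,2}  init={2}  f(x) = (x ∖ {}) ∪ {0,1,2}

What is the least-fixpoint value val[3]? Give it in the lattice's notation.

Iteration log — 8 steps:
  step 1. node 0  ⊔preds={}  new={}  stable
  step 2. node 1  ⊔preds={}  new={0}  old={}  +wl: 0
  step 3. node 2  ⊔preds={2}  new={0,1,2}  old={}  +wl: 1
  step 4. node 3  ⊔preds={0,1,2}  new={0,1,2}  old={2}  +wl: 2
  step 5. node 0  ⊔preds={0}  new={0}  old={}  +wl: 3
  step 6. node 1  ⊔preds={0,1,2}  new={0}  stable
  step 7. node 2  ⊔preds={0,1,2}  new={0,1,2}  stable
  step 8. node 3  ⊔preds={0,1,2}  new={0,1,2}  stable

Least fixpoint reached:
  node 0: {0}
  node 1: {0}
  node 2: {0,1,2}
  node 3: {0,1,2}

{0,1,2}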